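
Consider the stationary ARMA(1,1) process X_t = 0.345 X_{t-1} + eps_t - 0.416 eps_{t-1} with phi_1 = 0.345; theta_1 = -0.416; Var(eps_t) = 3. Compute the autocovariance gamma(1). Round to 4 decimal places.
\gamma(1) = -0.2071

Multiply the model equation by X_{t-k} and take expectations. With theta_0 = psi_0 = 1 and psi_j the MA(infinity) weights, this gives
  gamma(k) - sum_i phi_i gamma(k-i) = c_k,
  c_k = sigma^2 * sum_{j=k..q} theta_j psi_{j-k}   (c_k = 0 for k > q),
using gamma(-m) = gamma(m).
psi-weights needed (psi_j = theta_j + sum_i phi_i psi_{j-i}):
  psi_1 = theta_1 + phi_1 = -0.416 + (0.345) = -0.071
Right-hand sides:
  c_0 = sigma^2 (1 + theta_1 psi_1) = 3 * (1 + (-0.416)(-0.071)) = 3 * 1.029536 = 3.088608
  c_1 = sigma^2 theta_1 = 3 * (-0.416) = -1.248
  c_2 = 0
Equations for k = 0 and k = 1 (AR order 1):
  gamma(0) = phi_1 gamma(1) + c_0
  gamma(1) = phi_1 gamma(0) + c_1
Substituting the second into the first: gamma(0) (1 - phi_1^2) = c_0 + phi_1 c_1, so
  gamma(0) = (c_0 + phi_1 c_1) / (1 - phi_1^2) = (3.088608 + (0.345)(-1.248)) / (1 - (0.345)^2) = 2.658048 / 0.880975 = 3.017166.
  gamma(1) = phi_1 gamma(0) + c_1 = (0.345)(3.017166) + (-1.248) = -0.207078.
Therefore gamma(1) = -0.2071 (to 4 decimal places).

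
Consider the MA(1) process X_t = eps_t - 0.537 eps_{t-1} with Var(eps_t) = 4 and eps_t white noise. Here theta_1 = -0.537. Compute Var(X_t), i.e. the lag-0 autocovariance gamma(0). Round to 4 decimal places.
\gamma(0) = 5.1535

For an MA(q) process X_t = eps_t + sum_i theta_i eps_{t-i} with
Var(eps_t) = sigma^2, the variance is
  gamma(0) = sigma^2 * (1 + sum_i theta_i^2).
  sum_i theta_i^2 = (-0.537)^2 = 0.288369.
  gamma(0) = 4 * (1 + 0.288369) = 4 * 1.288369 = 5.153476, which rounds to 5.1535.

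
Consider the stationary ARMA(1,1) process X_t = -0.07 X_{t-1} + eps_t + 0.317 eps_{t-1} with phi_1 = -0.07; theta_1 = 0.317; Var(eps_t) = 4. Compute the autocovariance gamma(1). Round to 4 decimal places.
\gamma(1) = 0.9708

Multiply the model equation by X_{t-k} and take expectations. With theta_0 = psi_0 = 1 and psi_j the MA(infinity) weights, this gives
  gamma(k) - sum_i phi_i gamma(k-i) = c_k,
  c_k = sigma^2 * sum_{j=k..q} theta_j psi_{j-k}   (c_k = 0 for k > q),
using gamma(-m) = gamma(m).
psi-weights needed (psi_j = theta_j + sum_i phi_i psi_{j-i}):
  psi_1 = theta_1 + phi_1 = 0.317 + (-0.07) = 0.247
Right-hand sides:
  c_0 = sigma^2 (1 + theta_1 psi_1) = 4 * (1 + (0.317)(0.247)) = 4 * 1.078299 = 4.313196
  c_1 = sigma^2 theta_1 = 4 * (0.317) = 1.268
  c_2 = 0
Equations for k = 0 and k = 1 (AR order 1):
  gamma(0) = phi_1 gamma(1) + c_0
  gamma(1) = phi_1 gamma(0) + c_1
Substituting the second into the first: gamma(0) (1 - phi_1^2) = c_0 + phi_1 c_1, so
  gamma(0) = (c_0 + phi_1 c_1) / (1 - phi_1^2) = (4.313196 + (-0.07)(1.268)) / (1 - (-0.07)^2) = 4.224436 / 0.9951 = 4.245238.
  gamma(1) = phi_1 gamma(0) + c_1 = (-0.07)(4.245238) + (1.268) = 0.970833.
Therefore gamma(1) = 0.9708 (to 4 decimal places).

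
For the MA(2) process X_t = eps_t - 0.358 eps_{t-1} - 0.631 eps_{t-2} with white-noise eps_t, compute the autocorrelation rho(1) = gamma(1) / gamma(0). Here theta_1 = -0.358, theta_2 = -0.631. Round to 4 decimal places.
\rho(1) = -0.0865

For an MA(q) process with theta_0 = 1, the autocovariance is
  gamma(k) = sigma^2 * sum_{i=0..q-k} theta_i * theta_{i+k},
and rho(k) = gamma(k) / gamma(0). Sigma^2 cancels.
  numerator   = (1)*(-0.358) + (-0.358)*(-0.631) = -0.132102.
  denominator = (1)^2 + (-0.358)^2 + (-0.631)^2 = 1.526325.
  rho(1) = -0.132102 / 1.526325 = -0.0865.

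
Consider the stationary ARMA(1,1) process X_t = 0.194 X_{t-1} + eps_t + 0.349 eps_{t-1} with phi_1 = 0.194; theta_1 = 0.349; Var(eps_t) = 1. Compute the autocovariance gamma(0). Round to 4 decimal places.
\gamma(0) = 1.3064

Multiply the model equation by X_{t-k} and take expectations. With theta_0 = psi_0 = 1 and psi_j the MA(infinity) weights, this gives
  gamma(k) - sum_i phi_i gamma(k-i) = c_k,
  c_k = sigma^2 * sum_{j=k..q} theta_j psi_{j-k}   (c_k = 0 for k > q),
using gamma(-m) = gamma(m).
psi-weights needed (psi_j = theta_j + sum_i phi_i psi_{j-i}):
  psi_1 = theta_1 + phi_1 = 0.349 + (0.194) = 0.543
Right-hand sides:
  c_0 = sigma^2 (1 + theta_1 psi_1) = 1 * (1 + (0.349)(0.543)) = 1 * 1.189507 = 1.189507
  c_1 = sigma^2 theta_1 = 1 * (0.349) = 0.349
  c_2 = 0
Equations for k = 0 and k = 1 (AR order 1):
  gamma(0) = phi_1 gamma(1) + c_0
  gamma(1) = phi_1 gamma(0) + c_1
Substituting the second into the first: gamma(0) (1 - phi_1^2) = c_0 + phi_1 c_1, so
  gamma(0) = (c_0 + phi_1 c_1) / (1 - phi_1^2) = (1.189507 + (0.194)(0.349)) / (1 - (0.194)^2) = 1.257213 / 0.962364 = 1.30638.
Therefore gamma(0) = 1.3064 (to 4 decimal places).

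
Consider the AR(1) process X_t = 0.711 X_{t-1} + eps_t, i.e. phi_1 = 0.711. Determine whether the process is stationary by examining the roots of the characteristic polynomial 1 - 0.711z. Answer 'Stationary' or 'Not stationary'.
\text{Stationary}

The AR(p) characteristic polynomial is P(z) = 1 - 0.711z.
Stationarity requires all roots to lie outside the unit circle, i.e. |z| > 1 for every root.
This is linear in z: 1 + (-0.711) z = 0  =>  z = -1/(-0.711) = 1.40647,  |z| = 1.40647.
Moduli of all roots: 1.4065.
All moduli strictly greater than 1? Yes.
Verdict: Stationary.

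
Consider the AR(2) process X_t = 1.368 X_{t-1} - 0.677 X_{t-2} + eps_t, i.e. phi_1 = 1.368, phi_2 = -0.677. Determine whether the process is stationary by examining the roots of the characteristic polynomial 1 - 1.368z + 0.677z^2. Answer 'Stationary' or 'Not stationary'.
\text{Stationary}

The AR(p) characteristic polynomial is P(z) = 1 - 1.368z + 0.677z^2.
Stationarity requires all roots to lie outside the unit circle, i.e. |z| > 1 for every root.
Set 1 + (-1.368) z + (0.677) z^2 = 0, i.e. a z^2 + b z + c = 0 with a = 0.677, b = -1.368, c = 1.
Discriminant D = b^2 - 4ac = (-1.368)^2 - 4*(0.677)*1 = 1.871424 - (2.708) = -0.836576.
D < 0, so the roots are the complex-conjugate pair z = (-b +/- i sqrt(-D)) / (2a) = 1.0103 +/- 0.6755i.
For a conjugate pair |z|^2 = z * conj(z) = (product of roots) = c/a = 1/(0.677) = 1.477105, so |z| = sqrt(1.477105) = 1.2154 for both roots.
Moduli of all roots: 1.2154, 1.2154.
All moduli strictly greater than 1? Yes.
Verdict: Stationary.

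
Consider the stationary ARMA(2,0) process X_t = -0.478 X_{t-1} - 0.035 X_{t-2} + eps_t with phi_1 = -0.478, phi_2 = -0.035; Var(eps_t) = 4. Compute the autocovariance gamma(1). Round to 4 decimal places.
\gamma(1) = -2.3511

Multiply the model equation by X_{t-k} and take expectations. With theta_0 = psi_0 = 1 and psi_j the MA(infinity) weights, this gives
  gamma(k) - sum_i phi_i gamma(k-i) = c_k,
  c_k = sigma^2 * sum_{j=k..q} theta_j psi_{j-k}   (c_k = 0 for k > q),
using gamma(-m) = gamma(m).
Pure AR (q = 0): c_0 = sigma^2 = 4, c_k = 0 for k >= 1.
Equations for k = 0, 1, 2 (AR order 2, c_2 = 0):
  (E0) gamma(0) = phi_1 gamma(1) + phi_2 gamma(2) + c_0
  (E1) gamma(1) = phi_1 gamma(0) + phi_2 gamma(1) + c_1
  (E2) gamma(2) = phi_1 gamma(1) + phi_2 gamma(0)
From (E1): gamma(1) = A gamma(0) + B with
  A = phi_1 / (1 - phi_2) = -0.478 / 1.035 = -0.461836,   B = c_1 / (1 - phi_2) = 0 / 1.035 = 0.
Insert (E2) into (E0): gamma(0) (1 - phi_2^2) = phi_1 (1 + phi_2) gamma(1) + c_0.
  phi_1 (1 + phi_2) = (-0.478)(0.965) = -0.46127,   1 - phi_2^2 = 0.998775.
Replace gamma(1) by A gamma(0) + B and collect gamma(0):
  gamma(0) [0.998775 - (-0.46127)(-0.461836)] = c_0 = 4
  gamma(0) * 0.785744 = 4
  gamma(0) = 4 / 0.785744 = 5.090716.
  gamma(1) = A gamma(0) = (-0.461836)(5.090716) = -2.351075.
Therefore gamma(1) = -2.3511 (to 4 decimal places).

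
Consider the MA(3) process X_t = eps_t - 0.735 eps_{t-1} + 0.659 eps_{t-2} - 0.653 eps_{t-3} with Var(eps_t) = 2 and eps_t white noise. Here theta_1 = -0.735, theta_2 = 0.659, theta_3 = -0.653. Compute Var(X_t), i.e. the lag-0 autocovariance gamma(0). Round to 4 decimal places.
\gamma(0) = 4.8018

For an MA(q) process X_t = eps_t + sum_i theta_i eps_{t-i} with
Var(eps_t) = sigma^2, the variance is
  gamma(0) = sigma^2 * (1 + sum_i theta_i^2).
  sum_i theta_i^2 = (-0.735)^2 + (0.659)^2 + (-0.653)^2 = 0.540225 + 0.434281 + 0.426409 = 1.400915.
  gamma(0) = 2 * (1 + 1.400915) = 2 * 2.400915 = 4.80183, which rounds to 4.8018.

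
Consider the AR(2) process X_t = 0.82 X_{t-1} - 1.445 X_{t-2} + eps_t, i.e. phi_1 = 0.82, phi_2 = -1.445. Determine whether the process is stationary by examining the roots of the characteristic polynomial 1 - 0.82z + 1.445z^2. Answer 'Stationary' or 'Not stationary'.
\text{Not stationary}

The AR(p) characteristic polynomial is P(z) = 1 - 0.82z + 1.445z^2.
Stationarity requires all roots to lie outside the unit circle, i.e. |z| > 1 for every root.
Set 1 + (-0.82) z + (1.445) z^2 = 0, i.e. a z^2 + b z + c = 0 with a = 1.445, b = -0.82, c = 1.
Discriminant D = b^2 - 4ac = (-0.82)^2 - 4*(1.445)*1 = 0.6724 - (5.78) = -5.1076.
D < 0, so the roots are the complex-conjugate pair z = (-b +/- i sqrt(-D)) / (2a) = 0.2837 +/- 0.782i.
For a conjugate pair |z|^2 = z * conj(z) = (product of roots) = c/a = 1/(1.445) = 0.692042, so |z| = sqrt(0.692042) = 0.8319 for both roots.
Moduli of all roots: 0.8319, 0.8319.
All moduli strictly greater than 1? No.
Verdict: Not stationary.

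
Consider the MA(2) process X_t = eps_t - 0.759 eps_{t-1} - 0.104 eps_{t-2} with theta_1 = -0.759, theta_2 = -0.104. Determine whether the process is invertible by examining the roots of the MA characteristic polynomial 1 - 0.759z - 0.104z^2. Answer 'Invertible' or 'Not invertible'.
\text{Invertible}

The MA(q) characteristic polynomial is P(z) = 1 - 0.759z - 0.104z^2.
Invertibility requires all roots to lie outside the unit circle, i.e. |z| > 1 for every root.
Set 1 + (-0.759) z + (-0.104) z^2 = 0, i.e. a z^2 + b z + c = 0 with a = -0.104, b = -0.759, c = 1.
Discriminant D = b^2 - 4ac = (-0.759)^2 - 4*(-0.104)*1 = 0.576081 - (-0.416) = 0.992081.
D >= 0, so the roots are real: z = (-b +/- sqrt(D)) / (2a) = (0.759 +/- 0.996033) / (-0.208).
  z_1 = (0.759 + 0.996033) / (-0.208) = -8.4377,   |z_1| = 8.4377.
  z_2 = (0.759 - 0.996033) / (-0.208) = 1.1396,   |z_2| = 1.1396.
Moduli of all roots: 8.4377, 1.1396.
All moduli strictly greater than 1? Yes.
Verdict: Invertible.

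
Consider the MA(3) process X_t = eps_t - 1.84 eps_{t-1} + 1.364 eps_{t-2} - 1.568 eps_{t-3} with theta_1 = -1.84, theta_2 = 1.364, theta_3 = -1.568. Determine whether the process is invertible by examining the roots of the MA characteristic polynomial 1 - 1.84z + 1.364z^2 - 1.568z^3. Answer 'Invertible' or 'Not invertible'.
\text{Not invertible}

The MA(q) characteristic polynomial is P(z) = 1 - 1.84z + 1.364z^2 - 1.568z^3.
Invertibility requires all roots to lie outside the unit circle, i.e. |z| > 1 for every root.
Degree 3: look for a simple real root z0 first, then factor out (1 - z/z0) and solve the remaining quadratic.
Testing z0 = 0.625: P(0.625) = 1 + (-1.84)(0.625) + (1.364)(0.625)^2 + (-1.568)(0.625)^3
  = 1 + (-1.15) + (0.532813) + (-0.382812) = 0.  So z_0 = 0.625 is a root, |z_0| = 0.625.
Divide out the factor (1 - 1.6 z) = (1 - z/z0) (since 1/z0 = 1.6):
  P(z) = (1 - 1.6 z)(1 + (-0.24) z + (0.98) z^2)
  [check: z-coef -0.24 - (1.6) = -1.84; z^2-coef 0.98 - (1.6)(-0.24) = 1.364; z^3-coef -(1.6)(0.98) = -1.568.]
Remaining roots from the quadratic factor 1 + (-0.24) z + (0.98) z^2:
  Set 1 + (-0.24) z + (0.98) z^2 = 0, i.e. a z^2 + b z + c = 0 with a = 0.98, b = -0.24, c = 1.
  Discriminant D = b^2 - 4ac = (-0.24)^2 - 4*(0.98)*1 = 0.0576 - (3.92) = -3.8624.
  D < 0, so the roots are the complex-conjugate pair z = (-b +/- i sqrt(-D)) / (2a) = 0.1224 +/- 1.0027i.
  For a conjugate pair |z|^2 = z * conj(z) = (product of roots) = c/a = 1/(0.98) = 1.020408, so |z| = sqrt(1.020408) = 1.0102 for both roots.
Moduli of all roots: 0.6250, 1.0102, 1.0102.
All moduli strictly greater than 1? No.
Verdict: Not invertible.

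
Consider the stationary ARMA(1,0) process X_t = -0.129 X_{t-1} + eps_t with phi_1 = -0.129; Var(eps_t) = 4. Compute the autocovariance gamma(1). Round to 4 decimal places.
\gamma(1) = -0.5247

Multiply the model equation by X_{t-k} and take expectations. With theta_0 = psi_0 = 1 and psi_j the MA(infinity) weights, this gives
  gamma(k) - sum_i phi_i gamma(k-i) = c_k,
  c_k = sigma^2 * sum_{j=k..q} theta_j psi_{j-k}   (c_k = 0 for k > q),
using gamma(-m) = gamma(m).
Pure AR (q = 0): c_0 = sigma^2 = 4, c_k = 0 for k >= 1.
Equations for k = 0 and k = 1 (AR order 1):
  gamma(0) = phi_1 gamma(1) + c_0
  gamma(1) = phi_1 gamma(0) + c_1
Substituting the second into the first: gamma(0) (1 - phi_1^2) = c_0 + phi_1 c_1, so
  gamma(0) = c_0 / (1 - phi_1^2) = 4 / (1 - (-0.129)^2) = 4 / 0.983359 = 4.06769.
  gamma(1) = phi_1 gamma(0) = (-0.129)(4.06769) = -0.524732.
Therefore gamma(1) = -0.5247 (to 4 decimal places).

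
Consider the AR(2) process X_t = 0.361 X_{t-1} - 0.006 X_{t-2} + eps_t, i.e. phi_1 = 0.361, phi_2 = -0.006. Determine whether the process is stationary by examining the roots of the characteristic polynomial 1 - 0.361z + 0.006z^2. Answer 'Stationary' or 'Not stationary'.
\text{Stationary}

The AR(p) characteristic polynomial is P(z) = 1 - 0.361z + 0.006z^2.
Stationarity requires all roots to lie outside the unit circle, i.e. |z| > 1 for every root.
Set 1 + (-0.361) z + (0.006) z^2 = 0, i.e. a z^2 + b z + c = 0 with a = 0.006, b = -0.361, c = 1.
Discriminant D = b^2 - 4ac = (-0.361)^2 - 4*(0.006)*1 = 0.130321 - (0.024) = 0.106321.
D >= 0, so the roots are real: z = (-b +/- sqrt(D)) / (2a) = (0.361 +/- 0.326069) / (0.012).
  z_1 = (0.361 + 0.326069) / (0.012) = 57.2558,   |z_1| = 57.2558.
  z_2 = (0.361 - 0.326069) / (0.012) = 2.9109,   |z_2| = 2.9109.
Moduli of all roots: 57.2558, 2.9109.
All moduli strictly greater than 1? Yes.
Verdict: Stationary.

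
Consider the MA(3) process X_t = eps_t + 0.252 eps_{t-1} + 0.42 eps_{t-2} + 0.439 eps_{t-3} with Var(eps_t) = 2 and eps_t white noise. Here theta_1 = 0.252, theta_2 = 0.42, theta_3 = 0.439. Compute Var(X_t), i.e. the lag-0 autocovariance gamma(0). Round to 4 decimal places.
\gamma(0) = 2.8653

For an MA(q) process X_t = eps_t + sum_i theta_i eps_{t-i} with
Var(eps_t) = sigma^2, the variance is
  gamma(0) = sigma^2 * (1 + sum_i theta_i^2).
  sum_i theta_i^2 = (0.252)^2 + (0.42)^2 + (0.439)^2 = 0.063504 + 0.1764 + 0.192721 = 0.432625.
  gamma(0) = 2 * (1 + 0.432625) = 2 * 1.432625 = 2.86525, which rounds to 2.8653.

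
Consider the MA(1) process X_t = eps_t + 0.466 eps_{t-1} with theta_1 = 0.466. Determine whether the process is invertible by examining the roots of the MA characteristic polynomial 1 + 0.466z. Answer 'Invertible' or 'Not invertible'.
\text{Invertible}

The MA(q) characteristic polynomial is P(z) = 1 + 0.466z.
Invertibility requires all roots to lie outside the unit circle, i.e. |z| > 1 for every root.
This is linear in z: 1 + (0.466) z = 0  =>  z = -1/(0.466) = -2.145923,  |z| = 2.145923.
Moduli of all roots: 2.1459.
All moduli strictly greater than 1? Yes.
Verdict: Invertible.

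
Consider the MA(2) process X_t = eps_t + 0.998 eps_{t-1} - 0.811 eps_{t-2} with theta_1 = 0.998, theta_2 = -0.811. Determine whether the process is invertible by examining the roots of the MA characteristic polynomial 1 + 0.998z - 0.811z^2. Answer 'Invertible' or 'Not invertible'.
\text{Not invertible}

The MA(q) characteristic polynomial is P(z) = 1 + 0.998z - 0.811z^2.
Invertibility requires all roots to lie outside the unit circle, i.e. |z| > 1 for every root.
Set 1 + (0.998) z + (-0.811) z^2 = 0, i.e. a z^2 + b z + c = 0 with a = -0.811, b = 0.998, c = 1.
Discriminant D = b^2 - 4ac = (0.998)^2 - 4*(-0.811)*1 = 0.996004 - (-3.244) = 4.240004.
D >= 0, so the roots are real: z = (-b +/- sqrt(D)) / (2a) = (-0.998 +/- 2.059127) / (-1.622).
  z_1 = (-0.998 + 2.059127) / (-1.622) = -0.6542,   |z_1| = 0.6542.
  z_2 = (-0.998 - 2.059127) / (-1.622) = 1.8848,   |z_2| = 1.8848.
Moduli of all roots: 0.6542, 1.8848.
All moduli strictly greater than 1? No.
Verdict: Not invertible.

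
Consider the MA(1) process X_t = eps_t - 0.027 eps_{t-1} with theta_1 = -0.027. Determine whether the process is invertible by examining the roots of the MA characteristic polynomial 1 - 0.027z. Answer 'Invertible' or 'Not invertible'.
\text{Invertible}

The MA(q) characteristic polynomial is P(z) = 1 - 0.027z.
Invertibility requires all roots to lie outside the unit circle, i.e. |z| > 1 for every root.
This is linear in z: 1 + (-0.027) z = 0  =>  z = -1/(-0.027) = 37.037037,  |z| = 37.037037.
Moduli of all roots: 37.0370.
All moduli strictly greater than 1? Yes.
Verdict: Invertible.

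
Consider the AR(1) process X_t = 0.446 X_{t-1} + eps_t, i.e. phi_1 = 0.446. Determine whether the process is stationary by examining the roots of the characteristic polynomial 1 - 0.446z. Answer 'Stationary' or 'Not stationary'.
\text{Stationary}

The AR(p) characteristic polynomial is P(z) = 1 - 0.446z.
Stationarity requires all roots to lie outside the unit circle, i.e. |z| > 1 for every root.
This is linear in z: 1 + (-0.446) z = 0  =>  z = -1/(-0.446) = 2.242152,  |z| = 2.242152.
Moduli of all roots: 2.2422.
All moduli strictly greater than 1? Yes.
Verdict: Stationary.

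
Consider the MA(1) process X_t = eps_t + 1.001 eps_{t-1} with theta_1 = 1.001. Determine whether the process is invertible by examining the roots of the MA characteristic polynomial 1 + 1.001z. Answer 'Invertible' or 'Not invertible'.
\text{Not invertible}

The MA(q) characteristic polynomial is P(z) = 1 + 1.001z.
Invertibility requires all roots to lie outside the unit circle, i.e. |z| > 1 for every root.
This is linear in z: 1 + (1.001) z = 0  =>  z = -1/(1.001) = -0.999001,  |z| = 0.999001.
Moduli of all roots: 0.9990.
All moduli strictly greater than 1? No.
Verdict: Not invertible.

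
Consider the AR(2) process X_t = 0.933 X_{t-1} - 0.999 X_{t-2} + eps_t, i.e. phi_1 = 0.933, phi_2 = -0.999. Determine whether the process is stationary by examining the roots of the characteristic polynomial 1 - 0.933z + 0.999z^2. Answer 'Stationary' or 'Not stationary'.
\text{Stationary}

The AR(p) characteristic polynomial is P(z) = 1 - 0.933z + 0.999z^2.
Stationarity requires all roots to lie outside the unit circle, i.e. |z| > 1 for every root.
Set 1 + (-0.933) z + (0.999) z^2 = 0, i.e. a z^2 + b z + c = 0 with a = 0.999, b = -0.933, c = 1.
Discriminant D = b^2 - 4ac = (-0.933)^2 - 4*(0.999)*1 = 0.870489 - (3.996) = -3.125511.
D < 0, so the roots are the complex-conjugate pair z = (-b +/- i sqrt(-D)) / (2a) = 0.467 +/- 0.8848i.
For a conjugate pair |z|^2 = z * conj(z) = (product of roots) = c/a = 1/(0.999) = 1.001001, so |z| = sqrt(1.001001) = 1.0005 for both roots.
Moduli of all roots: 1.0005, 1.0005.
All moduli strictly greater than 1? Yes.
Verdict: Stationary.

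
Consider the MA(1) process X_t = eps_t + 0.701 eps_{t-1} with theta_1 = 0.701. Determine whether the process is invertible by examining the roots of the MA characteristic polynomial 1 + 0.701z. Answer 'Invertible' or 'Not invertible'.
\text{Invertible}

The MA(q) characteristic polynomial is P(z) = 1 + 0.701z.
Invertibility requires all roots to lie outside the unit circle, i.e. |z| > 1 for every root.
This is linear in z: 1 + (0.701) z = 0  =>  z = -1/(0.701) = -1.426534,  |z| = 1.426534.
Moduli of all roots: 1.4265.
All moduli strictly greater than 1? Yes.
Verdict: Invertible.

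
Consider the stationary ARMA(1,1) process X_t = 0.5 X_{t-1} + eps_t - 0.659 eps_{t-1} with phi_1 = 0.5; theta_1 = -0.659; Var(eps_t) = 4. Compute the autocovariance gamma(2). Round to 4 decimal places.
\gamma(2) = -0.2843

Multiply the model equation by X_{t-k} and take expectations. With theta_0 = psi_0 = 1 and psi_j the MA(infinity) weights, this gives
  gamma(k) - sum_i phi_i gamma(k-i) = c_k,
  c_k = sigma^2 * sum_{j=k..q} theta_j psi_{j-k}   (c_k = 0 for k > q),
using gamma(-m) = gamma(m).
psi-weights needed (psi_j = theta_j + sum_i phi_i psi_{j-i}):
  psi_1 = theta_1 + phi_1 = -0.659 + (0.5) = -0.159
Right-hand sides:
  c_0 = sigma^2 (1 + theta_1 psi_1) = 4 * (1 + (-0.659)(-0.159)) = 4 * 1.104781 = 4.419124
  c_1 = sigma^2 theta_1 = 4 * (-0.659) = -2.636
  c_2 = 0
Equations for k = 0 and k = 1 (AR order 1):
  gamma(0) = phi_1 gamma(1) + c_0
  gamma(1) = phi_1 gamma(0) + c_1
Substituting the second into the first: gamma(0) (1 - phi_1^2) = c_0 + phi_1 c_1, so
  gamma(0) = (c_0 + phi_1 c_1) / (1 - phi_1^2) = (4.419124 + (0.5)(-2.636)) / (1 - (0.5)^2) = 3.101124 / 0.75 = 4.134832.
  gamma(1) = phi_1 gamma(0) + c_1 = (0.5)(4.134832) + (-2.636) = -0.568584.
For k = 2 (> q): gamma(2) = phi_1 gamma(1) = (0.5)(-0.568584) = -0.284292.
Therefore gamma(2) = -0.2843 (to 4 decimal places).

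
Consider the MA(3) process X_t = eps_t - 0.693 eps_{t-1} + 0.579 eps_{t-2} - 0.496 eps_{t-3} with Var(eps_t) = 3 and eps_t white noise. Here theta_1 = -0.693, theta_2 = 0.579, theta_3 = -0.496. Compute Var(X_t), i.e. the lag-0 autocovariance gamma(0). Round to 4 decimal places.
\gamma(0) = 6.1845

For an MA(q) process X_t = eps_t + sum_i theta_i eps_{t-i} with
Var(eps_t) = sigma^2, the variance is
  gamma(0) = sigma^2 * (1 + sum_i theta_i^2).
  sum_i theta_i^2 = (-0.693)^2 + (0.579)^2 + (-0.496)^2 = 0.480249 + 0.335241 + 0.246016 = 1.061506.
  gamma(0) = 3 * (1 + 1.061506) = 3 * 2.061506 = 6.184518, which rounds to 6.1845.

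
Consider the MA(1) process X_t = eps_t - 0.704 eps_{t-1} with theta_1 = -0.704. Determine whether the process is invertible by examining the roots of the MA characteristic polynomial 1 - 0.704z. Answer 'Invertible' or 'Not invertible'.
\text{Invertible}

The MA(q) characteristic polynomial is P(z) = 1 - 0.704z.
Invertibility requires all roots to lie outside the unit circle, i.e. |z| > 1 for every root.
This is linear in z: 1 + (-0.704) z = 0  =>  z = -1/(-0.704) = 1.420455,  |z| = 1.420455.
Moduli of all roots: 1.4205.
All moduli strictly greater than 1? Yes.
Verdict: Invertible.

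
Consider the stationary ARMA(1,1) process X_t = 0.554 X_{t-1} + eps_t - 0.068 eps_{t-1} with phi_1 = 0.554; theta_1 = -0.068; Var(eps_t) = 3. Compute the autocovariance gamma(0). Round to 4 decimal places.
\gamma(0) = 4.0224

Multiply the model equation by X_{t-k} and take expectations. With theta_0 = psi_0 = 1 and psi_j the MA(infinity) weights, this gives
  gamma(k) - sum_i phi_i gamma(k-i) = c_k,
  c_k = sigma^2 * sum_{j=k..q} theta_j psi_{j-k}   (c_k = 0 for k > q),
using gamma(-m) = gamma(m).
psi-weights needed (psi_j = theta_j + sum_i phi_i psi_{j-i}):
  psi_1 = theta_1 + phi_1 = -0.068 + (0.554) = 0.486
Right-hand sides:
  c_0 = sigma^2 (1 + theta_1 psi_1) = 3 * (1 + (-0.068)(0.486)) = 3 * 0.966952 = 2.900856
  c_1 = sigma^2 theta_1 = 3 * (-0.068) = -0.204
  c_2 = 0
Equations for k = 0 and k = 1 (AR order 1):
  gamma(0) = phi_1 gamma(1) + c_0
  gamma(1) = phi_1 gamma(0) + c_1
Substituting the second into the first: gamma(0) (1 - phi_1^2) = c_0 + phi_1 c_1, so
  gamma(0) = (c_0 + phi_1 c_1) / (1 - phi_1^2) = (2.900856 + (0.554)(-0.204)) / (1 - (0.554)^2) = 2.78784 / 0.693084 = 4.02237.
Therefore gamma(0) = 4.0224 (to 4 decimal places).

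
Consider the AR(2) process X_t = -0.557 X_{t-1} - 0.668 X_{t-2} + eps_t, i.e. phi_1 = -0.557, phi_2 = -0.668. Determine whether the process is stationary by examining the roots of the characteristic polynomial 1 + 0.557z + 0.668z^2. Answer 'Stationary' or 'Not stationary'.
\text{Stationary}

The AR(p) characteristic polynomial is P(z) = 1 + 0.557z + 0.668z^2.
Stationarity requires all roots to lie outside the unit circle, i.e. |z| > 1 for every root.
Set 1 + (0.557) z + (0.668) z^2 = 0, i.e. a z^2 + b z + c = 0 with a = 0.668, b = 0.557, c = 1.
Discriminant D = b^2 - 4ac = (0.557)^2 - 4*(0.668)*1 = 0.310249 - (2.672) = -2.361751.
D < 0, so the roots are the complex-conjugate pair z = (-b +/- i sqrt(-D)) / (2a) = -0.4169 +/- 1.1503i.
For a conjugate pair |z|^2 = z * conj(z) = (product of roots) = c/a = 1/(0.668) = 1.497006, so |z| = sqrt(1.497006) = 1.2235 for both roots.
Moduli of all roots: 1.2235, 1.2235.
All moduli strictly greater than 1? Yes.
Verdict: Stationary.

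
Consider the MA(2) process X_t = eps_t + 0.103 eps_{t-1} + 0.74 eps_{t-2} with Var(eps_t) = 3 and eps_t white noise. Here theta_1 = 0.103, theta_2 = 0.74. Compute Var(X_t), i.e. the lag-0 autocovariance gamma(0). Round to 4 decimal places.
\gamma(0) = 4.6746

For an MA(q) process X_t = eps_t + sum_i theta_i eps_{t-i} with
Var(eps_t) = sigma^2, the variance is
  gamma(0) = sigma^2 * (1 + sum_i theta_i^2).
  sum_i theta_i^2 = (0.103)^2 + (0.74)^2 = 0.010609 + 0.5476 = 0.558209.
  gamma(0) = 3 * (1 + 0.558209) = 3 * 1.558209 = 4.674627, which rounds to 4.6746.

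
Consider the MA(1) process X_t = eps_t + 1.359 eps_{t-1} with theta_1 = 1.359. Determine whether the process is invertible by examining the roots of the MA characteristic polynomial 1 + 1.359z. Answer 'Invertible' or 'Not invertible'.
\text{Not invertible}

The MA(q) characteristic polynomial is P(z) = 1 + 1.359z.
Invertibility requires all roots to lie outside the unit circle, i.e. |z| > 1 for every root.
This is linear in z: 1 + (1.359) z = 0  =>  z = -1/(1.359) = -0.735835,  |z| = 0.735835.
Moduli of all roots: 0.7358.
All moduli strictly greater than 1? No.
Verdict: Not invertible.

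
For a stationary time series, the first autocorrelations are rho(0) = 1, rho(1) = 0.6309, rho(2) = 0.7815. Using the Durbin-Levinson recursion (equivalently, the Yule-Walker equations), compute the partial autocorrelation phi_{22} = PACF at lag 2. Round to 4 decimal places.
\phi_{22} = 0.6370

The PACF at lag k is phi_{kk}, the last component of the solution
to the Yule-Walker system G_k phi = r_k where
  (G_k)_{ij} = rho(|i - j|), (r_k)_i = rho(i), i,j = 1..k.
Equivalently, Durbin-Levinson gives phi_{kk} iteratively:
  phi_{11} = rho(1)
  phi_{kk} = [rho(k) - sum_{j=1..k-1} phi_{k-1,j} rho(k-j)]
            / [1 - sum_{j=1..k-1} phi_{k-1,j} rho(j)],
  phi_{k,j} = phi_{k-1,j} - phi_{kk} phi_{k-1,k-j},  j = 1..k-1.
Step k = 1:
  phi_11 = rho(1) = 0.6309.
Step k = 2:
  phi_22 = [rho(2) - phi_11 rho(1)] / [1 - phi_11 rho(1)] = [0.7815 - (0.6309)(0.6309)] / [1 - (0.6309)(0.6309)]
         = 0.38346519 / 0.60196519 = 0.637.
Therefore phi_{22} = 0.6370.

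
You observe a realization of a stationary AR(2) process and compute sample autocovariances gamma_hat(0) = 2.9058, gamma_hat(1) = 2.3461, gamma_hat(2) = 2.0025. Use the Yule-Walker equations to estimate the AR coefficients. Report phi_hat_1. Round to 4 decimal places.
\hat\phi_{1} = 0.7210

The Yule-Walker equations for an AR(p) process read, in matrix form,
  Gamma_p phi = r_p,   with   (Gamma_p)_{ij} = gamma(|i - j|),
                       (r_p)_i = gamma(i),   i,j = 1..p.
Substitute the sample gammas (Toeplitz matrix and right-hand side of size 2):
  Gamma_p = [[2.9058, 2.3461], [2.3461, 2.9058]]
  r_p     = [2.3461, 2.0025]
Written out:
  2.9058 phi_1 + 2.3461 phi_2 = 2.3461
  2.3461 phi_1 + 2.9058 phi_2 = 2.0025
Solve by Cramer's rule:
  det = gamma(0)^2 - gamma(1)^2 = (2.9058)^2 - (2.3461)^2 = 8.44367364 - 5.50418521 = 2.93948843
  phi_hat_1 = [gamma(1) gamma(0) - gamma(1) gamma(2)] / det = [(2.3461)(2.9058) - (2.3461)(2.0025)] / 2.93948843 = 2.11923213 / 2.93948843 = 0.721
  phi_hat_2 = [gamma(0) gamma(2) - gamma(1)^2] / det = [(2.9058)(2.0025) - (2.3461)^2] / 2.93948843 = 0.31467929 / 2.93948843 = 0.1071
So phi_hat = [0.7210, 0.1071].
Therefore phi_hat_1 = 0.7210.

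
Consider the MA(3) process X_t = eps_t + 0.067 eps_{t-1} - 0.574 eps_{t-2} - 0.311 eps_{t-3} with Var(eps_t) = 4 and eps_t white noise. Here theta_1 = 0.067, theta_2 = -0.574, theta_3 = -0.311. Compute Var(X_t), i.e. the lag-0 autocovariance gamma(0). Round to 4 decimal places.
\gamma(0) = 5.7227

For an MA(q) process X_t = eps_t + sum_i theta_i eps_{t-i} with
Var(eps_t) = sigma^2, the variance is
  gamma(0) = sigma^2 * (1 + sum_i theta_i^2).
  sum_i theta_i^2 = (0.067)^2 + (-0.574)^2 + (-0.311)^2 = 0.004489 + 0.329476 + 0.096721 = 0.430686.
  gamma(0) = 4 * (1 + 0.430686) = 4 * 1.430686 = 5.722744, which rounds to 5.7227.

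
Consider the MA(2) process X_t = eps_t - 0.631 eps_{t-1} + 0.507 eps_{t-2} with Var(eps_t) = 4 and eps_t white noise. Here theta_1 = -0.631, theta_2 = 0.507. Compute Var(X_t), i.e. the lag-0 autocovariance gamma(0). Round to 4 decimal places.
\gamma(0) = 6.6208

For an MA(q) process X_t = eps_t + sum_i theta_i eps_{t-i} with
Var(eps_t) = sigma^2, the variance is
  gamma(0) = sigma^2 * (1 + sum_i theta_i^2).
  sum_i theta_i^2 = (-0.631)^2 + (0.507)^2 = 0.398161 + 0.257049 = 0.65521.
  gamma(0) = 4 * (1 + 0.65521) = 4 * 1.65521 = 6.62084, which rounds to 6.6208.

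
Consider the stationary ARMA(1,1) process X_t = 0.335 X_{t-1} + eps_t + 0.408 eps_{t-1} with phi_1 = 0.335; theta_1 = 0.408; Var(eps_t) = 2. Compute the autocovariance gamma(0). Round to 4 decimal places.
\gamma(0) = 3.2437

Multiply the model equation by X_{t-k} and take expectations. With theta_0 = psi_0 = 1 and psi_j the MA(infinity) weights, this gives
  gamma(k) - sum_i phi_i gamma(k-i) = c_k,
  c_k = sigma^2 * sum_{j=k..q} theta_j psi_{j-k}   (c_k = 0 for k > q),
using gamma(-m) = gamma(m).
psi-weights needed (psi_j = theta_j + sum_i phi_i psi_{j-i}):
  psi_1 = theta_1 + phi_1 = 0.408 + (0.335) = 0.743
Right-hand sides:
  c_0 = sigma^2 (1 + theta_1 psi_1) = 2 * (1 + (0.408)(0.743)) = 2 * 1.303144 = 2.606288
  c_1 = sigma^2 theta_1 = 2 * (0.408) = 0.816
  c_2 = 0
Equations for k = 0 and k = 1 (AR order 1):
  gamma(0) = phi_1 gamma(1) + c_0
  gamma(1) = phi_1 gamma(0) + c_1
Substituting the second into the first: gamma(0) (1 - phi_1^2) = c_0 + phi_1 c_1, so
  gamma(0) = (c_0 + phi_1 c_1) / (1 - phi_1^2) = (2.606288 + (0.335)(0.816)) / (1 - (0.335)^2) = 2.879648 / 0.887775 = 3.243669.
Therefore gamma(0) = 3.2437 (to 4 decimal places).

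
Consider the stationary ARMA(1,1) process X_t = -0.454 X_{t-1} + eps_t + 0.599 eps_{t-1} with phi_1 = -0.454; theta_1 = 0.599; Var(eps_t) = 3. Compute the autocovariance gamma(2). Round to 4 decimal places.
\gamma(2) = -0.1811

Multiply the model equation by X_{t-k} and take expectations. With theta_0 = psi_0 = 1 and psi_j the MA(infinity) weights, this gives
  gamma(k) - sum_i phi_i gamma(k-i) = c_k,
  c_k = sigma^2 * sum_{j=k..q} theta_j psi_{j-k}   (c_k = 0 for k > q),
using gamma(-m) = gamma(m).
psi-weights needed (psi_j = theta_j + sum_i phi_i psi_{j-i}):
  psi_1 = theta_1 + phi_1 = 0.599 + (-0.454) = 0.145
Right-hand sides:
  c_0 = sigma^2 (1 + theta_1 psi_1) = 3 * (1 + (0.599)(0.145)) = 3 * 1.086855 = 3.260565
  c_1 = sigma^2 theta_1 = 3 * (0.599) = 1.797
  c_2 = 0
Equations for k = 0 and k = 1 (AR order 1):
  gamma(0) = phi_1 gamma(1) + c_0
  gamma(1) = phi_1 gamma(0) + c_1
Substituting the second into the first: gamma(0) (1 - phi_1^2) = c_0 + phi_1 c_1, so
  gamma(0) = (c_0 + phi_1 c_1) / (1 - phi_1^2) = (3.260565 + (-0.454)(1.797)) / (1 - (-0.454)^2) = 2.444727 / 0.793884 = 3.079451.
  gamma(1) = phi_1 gamma(0) + c_1 = (-0.454)(3.079451) + (1.797) = 0.398929.
For k = 2 (> q): gamma(2) = phi_1 gamma(1) = (-0.454)(0.398929) = -0.181114.
Therefore gamma(2) = -0.1811 (to 4 decimal places).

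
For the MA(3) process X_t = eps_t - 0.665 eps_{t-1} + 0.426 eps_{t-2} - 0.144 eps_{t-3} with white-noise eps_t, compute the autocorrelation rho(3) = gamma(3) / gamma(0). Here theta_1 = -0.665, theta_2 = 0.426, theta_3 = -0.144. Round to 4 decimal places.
\rho(3) = -0.0876

For an MA(q) process with theta_0 = 1, the autocovariance is
  gamma(k) = sigma^2 * sum_{i=0..q-k} theta_i * theta_{i+k},
and rho(k) = gamma(k) / gamma(0). Sigma^2 cancels.
  numerator   = (1)*(-0.144) = -0.144.
  denominator = (1)^2 + (-0.665)^2 + (0.426)^2 + (-0.144)^2 = 1.644437.
  rho(3) = -0.144 / 1.644437 = -0.0876.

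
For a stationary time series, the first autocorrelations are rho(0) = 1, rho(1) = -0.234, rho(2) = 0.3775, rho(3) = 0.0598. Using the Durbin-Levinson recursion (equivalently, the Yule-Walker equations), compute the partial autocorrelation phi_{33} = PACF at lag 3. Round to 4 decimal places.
\phi_{33} = 0.2370

The PACF at lag k is phi_{kk}, the last component of the solution
to the Yule-Walker system G_k phi = r_k where
  (G_k)_{ij} = rho(|i - j|), (r_k)_i = rho(i), i,j = 1..k.
Equivalently, Durbin-Levinson gives phi_{kk} iteratively:
  phi_{11} = rho(1)
  phi_{kk} = [rho(k) - sum_{j=1..k-1} phi_{k-1,j} rho(k-j)]
            / [1 - sum_{j=1..k-1} phi_{k-1,j} rho(j)],
  phi_{k,j} = phi_{k-1,j} - phi_{kk} phi_{k-1,k-j},  j = 1..k-1.
Step k = 1:
  phi_11 = rho(1) = -0.234.
Step k = 2:
  phi_22 = [rho(2) - phi_11 rho(1)] / [1 - phi_11 rho(1)] = [0.3775 - (-0.234)(-0.234)] / [1 - (-0.234)(-0.234)]
         = 0.322744 / 0.945244 = 0.34144.
  Update: phi_21 = phi_11 - phi_22 phi_11 = -0.234 - (0.34144)(-0.234) = -0.154103.
Step k = 3:
  phi_33 = [rho(3) - phi_21 rho(2) - phi_22 rho(1)] / [1 - phi_21 rho(1) - phi_22 rho(2)]
    numerator   = 0.0598 - (-0.154103)(0.3775) - (0.34144)(-0.234) = 0.19787084
    denominator = 1 - (-0.154103)(-0.234) - (0.34144)(0.3775) = 0.83504633
  phi_33 = 0.19787084 / 0.83504633 = 0.237.
Therefore phi_{33} = 0.2370.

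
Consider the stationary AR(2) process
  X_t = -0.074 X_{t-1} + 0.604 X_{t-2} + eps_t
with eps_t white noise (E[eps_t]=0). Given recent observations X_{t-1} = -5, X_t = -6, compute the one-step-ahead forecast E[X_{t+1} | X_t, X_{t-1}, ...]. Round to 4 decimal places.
E[X_{t+1} \mid \mathcal F_t] = -2.5760

For an AR(p) model X_t = c + sum_i phi_i X_{t-i} + eps_t, the
one-step-ahead conditional mean is
  E[X_{t+1} | X_t, ...] = c + sum_i phi_i X_{t+1-i}.
Substitute known values:
  E[X_{t+1} | ...] = (-0.074) * (-6) + (0.604) * (-5)
                   = -2.5760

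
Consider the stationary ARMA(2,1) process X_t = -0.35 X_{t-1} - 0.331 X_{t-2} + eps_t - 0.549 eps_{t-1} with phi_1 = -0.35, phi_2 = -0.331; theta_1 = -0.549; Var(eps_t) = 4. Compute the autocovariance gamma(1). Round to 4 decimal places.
\gamma(1) = -3.6678

Multiply the model equation by X_{t-k} and take expectations. With theta_0 = psi_0 = 1 and psi_j the MA(infinity) weights, this gives
  gamma(k) - sum_i phi_i gamma(k-i) = c_k,
  c_k = sigma^2 * sum_{j=k..q} theta_j psi_{j-k}   (c_k = 0 for k > q),
using gamma(-m) = gamma(m).
psi-weights needed (psi_j = theta_j + sum_i phi_i psi_{j-i}):
  psi_1 = theta_1 + phi_1 = -0.549 + (-0.35) = -0.899
Right-hand sides:
  c_0 = sigma^2 (1 + theta_1 psi_1) = 4 * (1 + (-0.549)(-0.899)) = 4 * 1.493551 = 5.974204
  c_1 = sigma^2 theta_1 = 4 * (-0.549) = -2.196
  c_2 = 0
Equations for k = 0, 1, 2 (AR order 2, c_2 = 0):
  (E0) gamma(0) = phi_1 gamma(1) + phi_2 gamma(2) + c_0
  (E1) gamma(1) = phi_1 gamma(0) + phi_2 gamma(1) + c_1
  (E2) gamma(2) = phi_1 gamma(1) + phi_2 gamma(0)
From (E1): gamma(1) = A gamma(0) + B with
  A = phi_1 / (1 - phi_2) = -0.35 / 1.331 = -0.26296,   B = c_1 / (1 - phi_2) = -2.196 / 1.331 = -1.649887.
Insert (E2) into (E0): gamma(0) (1 - phi_2^2) = phi_1 (1 + phi_2) gamma(1) + c_0.
  phi_1 (1 + phi_2) = (-0.35)(0.669) = -0.23415,   1 - phi_2^2 = 0.890439.
Replace gamma(1) by A gamma(0) + B and collect gamma(0):
  gamma(0) [0.890439 - (-0.23415)(-0.26296)] = (-0.23415)(-1.649887) + 5.974204
  gamma(0) * 0.828867 = 6.360525
  gamma(0) = 6.360525 / 0.828867 = 7.67376.
  gamma(1) = A gamma(0) + B = (-0.26296)(7.67376) + (-1.649887) = -3.667781.
Therefore gamma(1) = -3.6678 (to 4 decimal places).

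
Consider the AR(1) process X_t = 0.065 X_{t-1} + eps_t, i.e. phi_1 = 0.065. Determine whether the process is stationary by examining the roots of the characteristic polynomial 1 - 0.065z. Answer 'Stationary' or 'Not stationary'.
\text{Stationary}

The AR(p) characteristic polynomial is P(z) = 1 - 0.065z.
Stationarity requires all roots to lie outside the unit circle, i.e. |z| > 1 for every root.
This is linear in z: 1 + (-0.065) z = 0  =>  z = -1/(-0.065) = 15.384615,  |z| = 15.384615.
Moduli of all roots: 15.3846.
All moduli strictly greater than 1? Yes.
Verdict: Stationary.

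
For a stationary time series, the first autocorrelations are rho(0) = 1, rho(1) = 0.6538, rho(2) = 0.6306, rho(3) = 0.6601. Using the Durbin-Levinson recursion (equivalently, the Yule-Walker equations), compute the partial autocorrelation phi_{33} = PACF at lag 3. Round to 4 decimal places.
\phi_{33} = 0.3239

The PACF at lag k is phi_{kk}, the last component of the solution
to the Yule-Walker system G_k phi = r_k where
  (G_k)_{ij} = rho(|i - j|), (r_k)_i = rho(i), i,j = 1..k.
Equivalently, Durbin-Levinson gives phi_{kk} iteratively:
  phi_{11} = rho(1)
  phi_{kk} = [rho(k) - sum_{j=1..k-1} phi_{k-1,j} rho(k-j)]
            / [1 - sum_{j=1..k-1} phi_{k-1,j} rho(j)],
  phi_{k,j} = phi_{k-1,j} - phi_{kk} phi_{k-1,k-j},  j = 1..k-1.
Step k = 1:
  phi_11 = rho(1) = 0.6538.
Step k = 2:
  phi_22 = [rho(2) - phi_11 rho(1)] / [1 - phi_11 rho(1)] = [0.6306 - (0.6538)(0.6538)] / [1 - (0.6538)(0.6538)]
         = 0.20314556 / 0.57254556 = 0.354811.
  Update: phi_21 = phi_11 - phi_22 phi_11 = 0.6538 - (0.354811)(0.6538) = 0.421824.
Step k = 3:
  phi_33 = [rho(3) - phi_21 rho(2) - phi_22 rho(1)] / [1 - phi_21 rho(1) - phi_22 rho(2)]
    numerator   = 0.6601 - (0.421824)(0.6306) - (0.354811)(0.6538) = 0.16212195
    denominator = 1 - (0.421824)(0.6538) - (0.354811)(0.6306) = 0.50046725
  phi_33 = 0.16212195 / 0.50046725 = 0.3239.
Therefore phi_{33} = 0.3239.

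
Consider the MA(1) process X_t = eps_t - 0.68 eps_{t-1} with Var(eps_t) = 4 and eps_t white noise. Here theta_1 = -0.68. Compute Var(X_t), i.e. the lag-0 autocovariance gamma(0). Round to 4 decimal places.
\gamma(0) = 5.8496

For an MA(q) process X_t = eps_t + sum_i theta_i eps_{t-i} with
Var(eps_t) = sigma^2, the variance is
  gamma(0) = sigma^2 * (1 + sum_i theta_i^2).
  sum_i theta_i^2 = (-0.68)^2 = 0.4624.
  gamma(0) = 4 * (1 + 0.4624) = 4 * 1.4624 = 5.8496.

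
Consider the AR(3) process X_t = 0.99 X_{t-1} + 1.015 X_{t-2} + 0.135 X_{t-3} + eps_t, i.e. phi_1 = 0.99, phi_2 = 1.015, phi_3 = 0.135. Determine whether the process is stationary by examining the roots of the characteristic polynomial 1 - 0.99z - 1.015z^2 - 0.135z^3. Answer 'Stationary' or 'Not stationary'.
\text{Not stationary}

The AR(p) characteristic polynomial is P(z) = 1 - 0.99z - 1.015z^2 - 0.135z^3.
Stationarity requires all roots to lie outside the unit circle, i.e. |z| > 1 for every root.
Degree 3: look for a simple real root z0 first, then factor out (1 - z/z0) and solve the remaining quadratic.
Testing z0 = -2: P(-2) = 1 + (-0.99)(-2) + (-1.015)(-2)^2 + (-0.135)(-2)^3
  = 1 + (1.98) + (-4.06) + (1.08) = 0.  So z_0 = -2 is a root, |z_0| = 2.
Divide out the factor (1 + 0.5 z) = (1 - z/z0) (since 1/z0 = -0.5):
  P(z) = (1 + 0.5 z)(1 + (-1.49) z + (-0.27) z^2)
  [check: z-coef -1.49 - (-0.5) = -0.99; z^2-coef -0.27 - (-0.5)(-1.49) = -1.015; z^3-coef -(-0.5)(-0.27) = -0.135.]
Remaining roots from the quadratic factor 1 + (-1.49) z + (-0.27) z^2:
  Set 1 + (-1.49) z + (-0.27) z^2 = 0, i.e. a z^2 + b z + c = 0 with a = -0.27, b = -1.49, c = 1.
  Discriminant D = b^2 - 4ac = (-1.49)^2 - 4*(-0.27)*1 = 2.2201 - (-1.08) = 3.3001.
  D >= 0, so the roots are real: z = (-b +/- sqrt(D)) / (2a) = (1.49 +/- 1.816618) / (-0.54).
    z_1 = (1.49 + 1.816618) / (-0.54) = -6.1234,   |z_1| = 6.1234.
    z_2 = (1.49 - 1.816618) / (-0.54) = 0.6048,   |z_2| = 0.6048.
Moduli of all roots: 2.0000, 6.1234, 0.6048.
All moduli strictly greater than 1? No.
Verdict: Not stationary.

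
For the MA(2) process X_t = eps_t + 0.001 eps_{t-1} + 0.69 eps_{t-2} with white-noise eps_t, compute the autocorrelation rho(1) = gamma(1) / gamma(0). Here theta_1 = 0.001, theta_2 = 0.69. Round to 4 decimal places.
\rho(1) = 0.0011

For an MA(q) process with theta_0 = 1, the autocovariance is
  gamma(k) = sigma^2 * sum_{i=0..q-k} theta_i * theta_{i+k},
and rho(k) = gamma(k) / gamma(0). Sigma^2 cancels.
  numerator   = (1)*(0.001) + (0.001)*(0.69) = 0.00169.
  denominator = (1)^2 + (0.001)^2 + (0.69)^2 = 1.476101.
  rho(1) = 0.00169 / 1.476101 = 0.0011.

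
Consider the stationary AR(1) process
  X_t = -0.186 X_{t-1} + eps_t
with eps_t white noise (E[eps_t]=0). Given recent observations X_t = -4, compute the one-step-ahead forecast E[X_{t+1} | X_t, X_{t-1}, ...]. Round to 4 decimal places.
E[X_{t+1} \mid \mathcal F_t] = 0.7440

For an AR(p) model X_t = c + sum_i phi_i X_{t-i} + eps_t, the
one-step-ahead conditional mean is
  E[X_{t+1} | X_t, ...] = c + sum_i phi_i X_{t+1-i}.
Substitute known values:
  E[X_{t+1} | ...] = (-0.186) * (-4)
                   = 0.7440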